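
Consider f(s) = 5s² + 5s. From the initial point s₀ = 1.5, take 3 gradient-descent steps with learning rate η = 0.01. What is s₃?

0.958

f′(s) = 10s + 5
Step 1: f′(1.5) = 20; s₁ = 1.5 − 0.01·20 = 1.3
Step 2: f′(1.3) = 18; s₂ = 1.3 − 0.01·18 = 1.12
Step 3: f′(1.12) = 16.2; s₃ = 1.12 − 0.01·16.2 = 0.958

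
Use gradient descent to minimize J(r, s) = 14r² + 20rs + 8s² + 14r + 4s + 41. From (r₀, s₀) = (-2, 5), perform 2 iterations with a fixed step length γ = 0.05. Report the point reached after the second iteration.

(-1.54, 5.26)

∇J = (28r + 20s + 14, 20r + 16s + 4)
(r₁, s₁) = (-2, 5) − 0.05·(58, 44) = (-4.9, 2.8)
(r₂, s₂) = (-4.9, 2.8) − 0.05·(-67.2, -49.2) = (-1.54, 5.26)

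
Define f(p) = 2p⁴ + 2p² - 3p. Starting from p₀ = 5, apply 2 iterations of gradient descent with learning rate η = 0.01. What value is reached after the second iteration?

6.12187304

f′(p) = 8p³ + 4p - 3
Step 1: f′(5) = 1017; p₁ = 5 − 0.01·1017 = -5.17
Step 2: f′(-5.17) = -1129.187304; p₂ = -5.17 − 0.01·(-1129.187304) = 6.12187304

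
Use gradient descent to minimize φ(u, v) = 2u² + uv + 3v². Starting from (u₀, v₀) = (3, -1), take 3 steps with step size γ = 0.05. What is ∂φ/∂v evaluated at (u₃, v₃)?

∇φ = (4u + v, u + 6v)
(u₁, v₁) = (3, -1) − 0.05·(11, -3) = (2.45, -0.85)
(u₂, v₂) = (2.45, -0.85) − 0.05·(8.95, -2.65) = (2.0025, -0.7175)
(u₃, v₃) = (2.0025, -0.7175) − 0.05·(7.2925, -2.3025) = (1.637875, -0.602375)
∂φ/∂v at (1.637875, -0.602375) = -1.976375

-1.976375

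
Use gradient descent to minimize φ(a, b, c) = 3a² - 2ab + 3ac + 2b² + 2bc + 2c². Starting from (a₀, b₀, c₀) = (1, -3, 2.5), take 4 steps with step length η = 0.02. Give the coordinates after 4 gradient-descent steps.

(-0.22438736, -2.41346608, 2.0854292)

∇φ = (6a - 2b + 3c, -2a + 4b + 2c, 3a + 2b + 4c)
(a₁, b₁, c₁) = (1, -3, 2.5) − 0.02·(19.5, -9, 7) = (0.61, -2.82, 2.36)
(a₂, b₂, c₂) = (0.61, -2.82, 2.36) − 0.02·(16.38, -7.78, 5.63) = (0.2824, -2.6644, 2.2474)
(a₃, b₃, c₃) = (0.2824, -2.6644, 2.2474) − 0.02·(13.7654, -6.7276, 4.508) = (0.007092, -2.529848, 2.15724)
(a₄, b₄, c₄) = (0.007092, -2.529848, 2.15724) − 0.02·(11.573968, -5.819096, 3.59054) = (-0.22438736, -2.41346608, 2.0854292)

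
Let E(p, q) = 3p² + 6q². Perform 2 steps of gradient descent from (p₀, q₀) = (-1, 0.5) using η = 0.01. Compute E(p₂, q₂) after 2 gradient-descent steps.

∇E = (6p, 12q)
(p₁, q₁) = (-1, 0.5) − 0.01·(-6, 6) = (-0.94, 0.44)
(p₂, q₂) = (-0.94, 0.44) − 0.01·(-5.64, 5.28) = (-0.8836, 0.3872)
E(-0.8836, 0.3872) = 3.24178992

3.24178992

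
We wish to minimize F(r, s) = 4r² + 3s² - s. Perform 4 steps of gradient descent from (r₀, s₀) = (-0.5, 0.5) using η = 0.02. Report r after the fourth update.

∇F = (8r, 6s - 1)
(r₁, s₁) = (-0.5, 0.5) − 0.02·(-4, 2) = (-0.42, 0.46)
(r₂, s₂) = (-0.42, 0.46) − 0.02·(-3.36, 1.76) = (-0.3528, 0.4248)
(r₃, s₃) = (-0.3528, 0.4248) − 0.02·(-2.8224, 1.5488) = (-0.296352, 0.393824)
(r₄, s₄) = (-0.296352, 0.393824) − 0.02·(-2.370816, 1.362944) = (-0.24893568, 0.36656512)
r = -0.24893568

-0.24893568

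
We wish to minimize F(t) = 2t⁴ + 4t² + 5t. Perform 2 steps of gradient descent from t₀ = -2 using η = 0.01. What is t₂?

F′(t) = 8t³ + 8t + 5
t₁ = -2 − 0.01·(-75) = -1.25
t₂ = -1.25 − 0.01·(-20.625) = -1.04375

-1.04375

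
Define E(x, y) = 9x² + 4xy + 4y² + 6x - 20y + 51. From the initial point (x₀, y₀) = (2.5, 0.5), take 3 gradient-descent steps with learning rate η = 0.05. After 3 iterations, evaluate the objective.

∇E = (18x + 4y + 6, 4x + 8y - 20)
Step 1: at (2.5, 0.5), ∇E = (53, -6) → (2.5, 0.5) − 0.05·(53, -6) = (-0.15, 0.8)
Step 2: at (-0.15, 0.8), ∇E = (6.5, -14.2) → (-0.15, 0.8) − 0.05·(6.5, -14.2) = (-0.475, 1.51)
Step 3: at (-0.475, 1.51), ∇E = (3.49, -9.82) → (-0.475, 1.51) − 0.05·(3.49, -9.82) = (-0.6495, 2.001)
E(-0.6495, 2.001) = 21.69705825

21.69705825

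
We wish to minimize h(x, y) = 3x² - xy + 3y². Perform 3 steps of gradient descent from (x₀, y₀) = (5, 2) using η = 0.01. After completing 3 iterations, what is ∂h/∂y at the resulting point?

6.558314

∇h = (6x - y, -x + 6y)
(x₁, y₁) = (5, 2) − 0.01·(28, 7) = (4.72, 1.93)
(x₂, y₂) = (4.72, 1.93) − 0.01·(26.39, 6.86) = (4.4561, 1.8614)
(x₃, y₃) = (4.4561, 1.8614) − 0.01·(24.8752, 6.7123) = (4.207348, 1.794277)
∂h/∂y at (4.207348, 1.794277) = 6.558314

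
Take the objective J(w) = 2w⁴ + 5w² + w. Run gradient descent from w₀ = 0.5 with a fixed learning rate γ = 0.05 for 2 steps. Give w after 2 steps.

J′(w) = 8w³ + 10w + 1
Step 1: J′(0.5) = 7; w₁ = 0.5 − 0.05·7 = 0.15
Step 2: J′(0.15) = 2.527; w₂ = 0.15 − 0.05·2.527 = 0.02365

0.02365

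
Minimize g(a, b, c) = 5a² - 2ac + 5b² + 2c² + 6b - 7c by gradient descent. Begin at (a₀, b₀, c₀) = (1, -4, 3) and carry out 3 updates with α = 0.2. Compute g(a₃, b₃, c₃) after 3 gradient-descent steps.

∇g = (10a - 2c, 10b + 6, -2a + 4c - 7)
Step 1: at (1, -4, 3), ∇g = (4, -34, 3) → (1, -4, 3) − 0.2·(4, -34, 3) = (0.2, 2.8, 2.4)
Step 2: at (0.2, 2.8, 2.4), ∇g = (-2.8, 34, 2.2) → (0.2, 2.8, 2.4) − 0.2·(-2.8, 34, 2.2) = (0.76, -4, 1.96)
Step 3: at (0.76, -4, 1.96), ∇g = (3.68, -34, -0.68) → (0.76, -4, 1.96) − 0.2·(3.68, -34, -0.68) = (0.024, 2.8, 2.096)
g(0.024, 2.8, 2.096) = 50.016704

50.016704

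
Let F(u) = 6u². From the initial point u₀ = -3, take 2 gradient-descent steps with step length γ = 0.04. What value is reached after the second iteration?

-0.8112

F′(u) = 12u
Step 1: F′(-3) = -36; u₁ = -3 − 0.04·(-36) = -1.56
Step 2: F′(-1.56) = -18.72; u₂ = -1.56 − 0.04·(-18.72) = -0.8112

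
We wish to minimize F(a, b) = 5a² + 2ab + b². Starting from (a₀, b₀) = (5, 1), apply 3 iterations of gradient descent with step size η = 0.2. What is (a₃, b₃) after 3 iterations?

∇F = (10a + 2b, 2a + 2b)
Step 1: at (5, 1), ∇F = (52, 12) → (5, 1) − 0.2·(52, 12) = (-5.4, -1.4)
Step 2: at (-5.4, -1.4), ∇F = (-56.8, -13.6) → (-5.4, -1.4) − 0.2·(-56.8, -13.6) = (5.96, 1.32)
Step 3: at (5.96, 1.32), ∇F = (62.24, 14.56) → (5.96, 1.32) − 0.2·(62.24, 14.56) = (-6.488, -1.592)

(-6.488, -1.592)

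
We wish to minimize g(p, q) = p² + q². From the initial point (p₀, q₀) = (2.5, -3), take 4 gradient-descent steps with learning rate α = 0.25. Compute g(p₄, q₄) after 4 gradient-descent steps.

0.0595703125

∇g = (2p, 2q)
Step 1: at (2.5, -3), ∇g = (5, -6) → (2.5, -3) − 0.25·(5, -6) = (1.25, -1.5)
Step 2: at (1.25, -1.5), ∇g = (2.5, -3) → (1.25, -1.5) − 0.25·(2.5, -3) = (0.625, -0.75)
Step 3: at (0.625, -0.75), ∇g = (1.25, -1.5) → (0.625, -0.75) − 0.25·(1.25, -1.5) = (0.3125, -0.375)
Step 4: at (0.3125, -0.375), ∇g = (0.625, -0.75) → (0.3125, -0.375) − 0.25·(0.625, -0.75) = (0.15625, -0.1875)
g(0.15625, -0.1875) = 0.0595703125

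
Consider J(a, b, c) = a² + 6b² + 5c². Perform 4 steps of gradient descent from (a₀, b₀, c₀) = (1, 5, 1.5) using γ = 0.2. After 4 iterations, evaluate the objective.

2224.95038016

∇J = (2a, 12b, 10c)
(a₁, b₁, c₁) = (1, 5, 1.5) − 0.2·(2, 60, 15) = (0.6, -7, -1.5)
(a₂, b₂, c₂) = (0.6, -7, -1.5) − 0.2·(1.2, -84, -15) = (0.36, 9.8, 1.5)
(a₃, b₃, c₃) = (0.36, 9.8, 1.5) − 0.2·(0.72, 117.6, 15) = (0.216, -13.72, -1.5)
(a₄, b₄, c₄) = (0.216, -13.72, -1.5) − 0.2·(0.432, -164.64, -15) = (0.1296, 19.208, 1.5)
J(0.1296, 19.208, 1.5) = 2224.95038016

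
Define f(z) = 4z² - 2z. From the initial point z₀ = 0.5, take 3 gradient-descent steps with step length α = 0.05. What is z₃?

f′(z) = 8z - 2
Step 1: f′(0.5) = 2; z₁ = 0.5 − 0.05·2 = 0.4
Step 2: f′(0.4) = 1.2; z₂ = 0.4 − 0.05·1.2 = 0.34
Step 3: f′(0.34) = 0.72; z₃ = 0.34 − 0.05·0.72 = 0.304

0.304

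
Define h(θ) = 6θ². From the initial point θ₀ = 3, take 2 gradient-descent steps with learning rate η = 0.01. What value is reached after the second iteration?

2.3232

h′(θ) = 12θ
θ₁ = 3 − 0.01·36 = 2.64
θ₂ = 2.64 − 0.01·31.68 = 2.3232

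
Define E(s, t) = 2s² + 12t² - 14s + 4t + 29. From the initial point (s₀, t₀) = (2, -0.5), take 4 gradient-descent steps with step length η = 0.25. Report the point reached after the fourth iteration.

∇E = (4s - 14, 24t + 4)
(s₁, t₁) = (2, -0.5) − 0.25·(-6, -8) = (3.5, 1.5)
(s₂, t₂) = (3.5, 1.5) − 0.25·(0, 40) = (3.5, -8.5)
(s₃, t₃) = (3.5, -8.5) − 0.25·(0, -200) = (3.5, 41.5)
(s₄, t₄) = (3.5, 41.5) − 0.25·(0, 1000) = (3.5, -208.5)

(3.5, -208.5)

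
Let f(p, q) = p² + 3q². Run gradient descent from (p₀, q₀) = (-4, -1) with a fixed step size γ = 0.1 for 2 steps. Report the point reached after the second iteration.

(-2.56, -0.16)

∇f = (2p, 6q)
(p₁, q₁) = (-4, -1) − 0.1·(-8, -6) = (-3.2, -0.4)
(p₂, q₂) = (-3.2, -0.4) − 0.1·(-6.4, -2.4) = (-2.56, -0.16)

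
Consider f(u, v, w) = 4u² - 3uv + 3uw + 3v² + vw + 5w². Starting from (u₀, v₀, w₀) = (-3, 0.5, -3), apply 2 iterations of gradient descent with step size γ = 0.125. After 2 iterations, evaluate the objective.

9.7210693359375

∇f = (8u - 3v + 3w, -3u + 6v + w, 3u + v + 10w)
(u₁, v₁, w₁) = (-3, 0.5, -3) − 0.125·(-34.5, 9, -38.5) = (1.3125, -0.625, 1.8125)
(u₂, v₂, w₂) = (1.3125, -0.625, 1.8125) − 0.125·(17.8125, -5.875, 21.4375) = (-0.9140625, 0.109375, -0.8671875)
f(-0.9140625, 0.109375, -0.8671875) = 9.7210693359375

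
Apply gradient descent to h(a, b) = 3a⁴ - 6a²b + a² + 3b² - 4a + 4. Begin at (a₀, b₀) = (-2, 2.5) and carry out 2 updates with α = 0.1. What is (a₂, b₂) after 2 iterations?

∇h = (12a³ - 12ab + 2a - 4, -6a² + 6b)
(a₁, b₁) = (-2, 2.5) − 0.1·(-44, -9) = (2.4, 3.4)
(a₂, b₂) = (2.4, 3.4) − 0.1·(68.768, -14.16) = (-4.4768, 4.816)

(-4.4768, 4.816)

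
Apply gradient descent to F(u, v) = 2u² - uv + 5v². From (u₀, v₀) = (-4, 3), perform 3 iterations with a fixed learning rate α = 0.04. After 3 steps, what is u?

-2.196864

∇F = (4u - v, -u + 10v)
Step 1: at (-4, 3), ∇F = (-19, 34) → (-4, 3) − 0.04·(-19, 34) = (-3.24, 1.64)
Step 2: at (-3.24, 1.64), ∇F = (-14.6, 19.64) → (-3.24, 1.64) − 0.04·(-14.6, 19.64) = (-2.656, 0.8544)
Step 3: at (-2.656, 0.8544), ∇F = (-11.4784, 11.2) → (-2.656, 0.8544) − 0.04·(-11.4784, 11.2) = (-2.196864, 0.4064)
u = -2.196864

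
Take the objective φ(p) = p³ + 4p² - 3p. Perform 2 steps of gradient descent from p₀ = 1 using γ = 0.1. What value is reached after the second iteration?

φ′(p) = 3p² + 8p - 3
p₁ = 1 − 0.1·8 = 0.2
p₂ = 0.2 − 0.1·(-1.28) = 0.328

0.328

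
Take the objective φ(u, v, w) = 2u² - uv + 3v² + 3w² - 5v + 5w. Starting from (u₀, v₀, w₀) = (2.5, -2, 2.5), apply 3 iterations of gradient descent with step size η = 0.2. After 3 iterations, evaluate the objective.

∇φ = (4u - v, -u + 6v - 5, 6w + 5)
(u₁, v₁, w₁) = (2.5, -2, 2.5) − 0.2·(12, -19.5, 20) = (0.1, 1.9, -1.5)
(u₂, v₂, w₂) = (0.1, 1.9, -1.5) − 0.2·(-1.5, 6.3, -4) = (0.4, 0.64, -0.7)
(u₃, v₃, w₃) = (0.4, 0.64, -0.7) − 0.2·(0.96, -1.56, 0.8) = (0.208, 0.952, -0.86)
φ(0.208, 0.952, -0.86) = -4.233776

-4.233776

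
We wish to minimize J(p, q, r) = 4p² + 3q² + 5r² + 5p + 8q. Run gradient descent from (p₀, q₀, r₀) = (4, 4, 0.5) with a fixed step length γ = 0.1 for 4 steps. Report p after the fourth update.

-0.6176

∇J = (8p + 5, 6q + 8, 10r)
Step 1: at (4, 4, 0.5), ∇J = (37, 32, 5) → (4, 4, 0.5) − 0.1·(37, 32, 5) = (0.3, 0.8, 0)
Step 2: at (0.3, 0.8, 0), ∇J = (7.4, 12.8, 0) → (0.3, 0.8, 0) − 0.1·(7.4, 12.8, 0) = (-0.44, -0.48, 0)
Step 3: at (-0.44, -0.48, 0), ∇J = (1.48, 5.12, 0) → (-0.44, -0.48, 0) − 0.1·(1.48, 5.12, 0) = (-0.588, -0.992, 0)
Step 4: at (-0.588, -0.992, 0), ∇J = (0.296, 2.048, 0) → (-0.588, -0.992, 0) − 0.1·(0.296, 2.048, 0) = (-0.6176, -1.1968, 0)
p = -0.6176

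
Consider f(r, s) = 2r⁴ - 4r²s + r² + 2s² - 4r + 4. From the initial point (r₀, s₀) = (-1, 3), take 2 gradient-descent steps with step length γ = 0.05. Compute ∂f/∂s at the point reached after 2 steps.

∇f = (8r³ - 8rs + 2r - 4, -4r² + 4s)
Step 1: at (-1, 3), ∇f = (10, 8) → (-1, 3) − 0.05·(10, 8) = (-1.5, 2.6)
Step 2: at (-1.5, 2.6), ∇f = (-2.8, 1.4) → (-1.5, 2.6) − 0.05·(-2.8, 1.4) = (-1.36, 2.53)
∂f/∂s at (-1.36, 2.53) = 2.7216

2.7216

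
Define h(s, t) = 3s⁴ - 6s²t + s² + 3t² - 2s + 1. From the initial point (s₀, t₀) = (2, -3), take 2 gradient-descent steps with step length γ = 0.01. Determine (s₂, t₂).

∇h = (12s³ - 12st + 2s - 2, -6s² + 6t)
Step 1: at (2, -3), ∇h = (170, -42) → (2, -3) − 0.01·(170, -42) = (0.3, -2.58)
Step 2: at (0.3, -2.58), ∇h = (8.212, -16.02) → (0.3, -2.58) − 0.01·(8.212, -16.02) = (0.21788, -2.4198)

(0.21788, -2.4198)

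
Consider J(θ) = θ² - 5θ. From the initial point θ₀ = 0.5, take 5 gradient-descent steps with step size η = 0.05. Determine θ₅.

J′(θ) = 2θ - 5
θ₁ = 0.5 − 0.05·(-4) = 0.7
θ₂ = 0.7 − 0.05·(-3.6) = 0.88
θ₃ = 0.88 − 0.05·(-3.24) = 1.042
θ₄ = 1.042 − 0.05·(-2.916) = 1.1878
θ₅ = 1.1878 − 0.05·(-2.6244) = 1.31902

1.31902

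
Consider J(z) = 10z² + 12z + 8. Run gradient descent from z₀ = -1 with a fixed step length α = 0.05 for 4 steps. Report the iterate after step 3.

J′(z) = 20z + 12
Step 1: J′(-1) = -8; z₁ = -1 − 0.05·(-8) = -0.6
Step 2: J′(-0.6) = 0; z₂ = -0.6 − 0.05·0 = -0.6
Step 3: J′(-0.6) = 0; z₃ = -0.6 − 0.05·0 = -0.6

-0.6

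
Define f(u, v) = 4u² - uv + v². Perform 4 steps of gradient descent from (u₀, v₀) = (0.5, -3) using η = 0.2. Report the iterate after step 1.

∇f = (8u - v, -u + 2v)
Step 1: at (0.5, -3), ∇f = (7, -6.5) → (0.5, -3) − 0.2·(7, -6.5) = (-0.9, -1.7)

(-0.9, -1.7)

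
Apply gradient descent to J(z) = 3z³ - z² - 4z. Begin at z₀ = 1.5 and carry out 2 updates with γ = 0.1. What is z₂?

0.5824375

J′(z) = 9z² - 2z - 4
z₁ = 1.5 − 0.1·13.25 = 0.175
z₂ = 0.175 − 0.1·(-4.074375) = 0.5824375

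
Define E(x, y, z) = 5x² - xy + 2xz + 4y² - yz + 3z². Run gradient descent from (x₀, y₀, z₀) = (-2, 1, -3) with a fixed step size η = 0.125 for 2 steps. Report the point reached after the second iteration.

∇E = (10x - y + 2z, -x + 8y - z, 2x - y + 6z)
(x₁, y₁, z₁) = (-2, 1, -3) − 0.125·(-27, 13, -23) = (1.375, -0.625, -0.125)
(x₂, y₂, z₂) = (1.375, -0.625, -0.125) − 0.125·(14.125, -6.25, 2.625) = (-0.390625, 0.15625, -0.453125)

(-0.390625, 0.15625, -0.453125)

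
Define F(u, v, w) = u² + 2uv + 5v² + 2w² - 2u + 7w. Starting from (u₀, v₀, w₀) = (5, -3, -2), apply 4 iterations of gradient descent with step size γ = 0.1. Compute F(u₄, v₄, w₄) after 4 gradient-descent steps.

∇F = (2u + 2v - 2, 2u + 10v, 4w + 7)
(u₁, v₁, w₁) = (5, -3, -2) − 0.1·(2, -20, -1) = (4.8, -1, -1.9)
(u₂, v₂, w₂) = (4.8, -1, -1.9) − 0.1·(5.6, -0.4, -0.6) = (4.24, -0.96, -1.84)
(u₃, v₃, w₃) = (4.24, -0.96, -1.84) − 0.1·(4.56, -1.12, -0.36) = (3.784, -0.848, -1.804)
(u₄, v₄, w₄) = (3.784, -0.848, -1.804) − 0.1·(3.872, -0.912, -0.216) = (3.3968, -0.7568, -1.7824)
F(3.3968, -0.7568, -1.7824) = -3.65591552

-3.65591552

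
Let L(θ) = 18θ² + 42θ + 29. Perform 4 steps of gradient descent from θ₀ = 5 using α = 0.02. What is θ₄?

-1.12876288

L′(θ) = 36θ + 42
Step 1: L′(5) = 222; θ₁ = 5 − 0.02·222 = 0.56
Step 2: L′(0.56) = 62.16; θ₂ = 0.56 − 0.02·62.16 = -0.6832
Step 3: L′(-0.6832) = 17.4048; θ₃ = -0.6832 − 0.02·17.4048 = -1.031296
Step 4: L′(-1.031296) = 4.873344; θ₄ = -1.031296 − 0.02·4.873344 = -1.12876288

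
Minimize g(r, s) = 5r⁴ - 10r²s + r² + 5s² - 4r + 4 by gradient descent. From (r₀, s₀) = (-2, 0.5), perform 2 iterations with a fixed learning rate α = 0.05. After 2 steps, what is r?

-140.254

∇g = (20r³ - 20rs + 2r - 4, -10r² + 10s)
(r₁, s₁) = (-2, 0.5) − 0.05·(-148, -35) = (5.4, 2.25)
(r₂, s₂) = (5.4, 2.25) − 0.05·(2913.08, -269.1) = (-140.254, 15.705)
r = -140.254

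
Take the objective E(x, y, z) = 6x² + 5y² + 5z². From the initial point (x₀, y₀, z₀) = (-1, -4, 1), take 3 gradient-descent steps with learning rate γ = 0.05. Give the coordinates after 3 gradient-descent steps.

(-0.064, -0.5, 0.125)

∇E = (12x, 10y, 10z)
(x₁, y₁, z₁) = (-1, -4, 1) − 0.05·(-12, -40, 10) = (-0.4, -2, 0.5)
(x₂, y₂, z₂) = (-0.4, -2, 0.5) − 0.05·(-4.8, -20, 5) = (-0.16, -1, 0.25)
(x₃, y₃, z₃) = (-0.16, -1, 0.25) − 0.05·(-1.92, -10, 2.5) = (-0.064, -0.5, 0.125)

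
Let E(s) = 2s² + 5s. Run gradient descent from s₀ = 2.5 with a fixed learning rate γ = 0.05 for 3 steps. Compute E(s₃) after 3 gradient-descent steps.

4.2478

E′(s) = 4s + 5
s₁ = 2.5 − 0.05·15 = 1.75
s₂ = 1.75 − 0.05·12 = 1.15
s₃ = 1.15 − 0.05·9.6 = 0.67
E(0.67) = 4.2478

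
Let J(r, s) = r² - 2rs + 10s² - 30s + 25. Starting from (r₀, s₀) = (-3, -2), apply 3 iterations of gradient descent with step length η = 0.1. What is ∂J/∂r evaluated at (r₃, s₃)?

∇J = (2r - 2s, -2r + 20s - 30)
(r₁, s₁) = (-3, -2) − 0.1·(-2, -64) = (-2.8, 4.4)
(r₂, s₂) = (-2.8, 4.4) − 0.1·(-14.4, 63.6) = (-1.36, -1.96)
(r₃, s₃) = (-1.36, -1.96) − 0.1·(1.2, -66.48) = (-1.48, 4.688)
∂J/∂r at (-1.48, 4.688) = -12.336

-12.336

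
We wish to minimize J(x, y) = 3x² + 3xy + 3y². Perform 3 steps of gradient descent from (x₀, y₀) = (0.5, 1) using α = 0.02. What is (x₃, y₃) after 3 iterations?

∇J = (6x + 3y, 3x + 6y)
Step 1: at (0.5, 1), ∇J = (6, 7.5) → (0.5, 1) − 0.02·(6, 7.5) = (0.38, 0.85)
Step 2: at (0.38, 0.85), ∇J = (4.83, 6.24) → (0.38, 0.85) − 0.02·(4.83, 6.24) = (0.2834, 0.7252)
Step 3: at (0.2834, 0.7252), ∇J = (3.876, 5.2014) → (0.2834, 0.7252) − 0.02·(3.876, 5.2014) = (0.20588, 0.621172)

(0.20588, 0.621172)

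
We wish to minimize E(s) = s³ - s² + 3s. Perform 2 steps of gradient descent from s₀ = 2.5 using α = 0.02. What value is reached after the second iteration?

E′(s) = 3s² - 2s + 3
Step 1: E′(2.5) = 16.75; s₁ = 2.5 − 0.02·16.75 = 2.165
Step 2: E′(2.165) = 12.731675; s₂ = 2.165 − 0.02·12.731675 = 1.9103665

1.9103665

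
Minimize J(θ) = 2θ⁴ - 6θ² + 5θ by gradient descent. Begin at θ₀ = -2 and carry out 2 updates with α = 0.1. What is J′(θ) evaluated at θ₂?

3.808

J′(θ) = 8θ³ - 12θ + 5
Step 1: J′(-2) = -35; θ₁ = -2 − 0.1·(-35) = 1.5
Step 2: J′(1.5) = 14; θ₂ = 1.5 − 0.1·14 = 0.1
J′(θ) at (0.1) = 3.808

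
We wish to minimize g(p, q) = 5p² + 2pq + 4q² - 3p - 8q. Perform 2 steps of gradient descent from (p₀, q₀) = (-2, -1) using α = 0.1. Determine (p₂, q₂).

(0.1, 0.9)

∇g = (10p + 2q - 3, 2p + 8q - 8)
(p₁, q₁) = (-2, -1) − 0.1·(-25, -20) = (0.5, 1)
(p₂, q₂) = (0.5, 1) − 0.1·(4, 1) = (0.1, 0.9)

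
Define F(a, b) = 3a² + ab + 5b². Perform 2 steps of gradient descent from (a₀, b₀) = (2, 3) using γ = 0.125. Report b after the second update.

0.234375

∇F = (6a + b, a + 10b)
(a₁, b₁) = (2, 3) − 0.125·(15, 32) = (0.125, -1)
(a₂, b₂) = (0.125, -1) − 0.125·(-0.25, -9.875) = (0.15625, 0.234375)
b = 0.234375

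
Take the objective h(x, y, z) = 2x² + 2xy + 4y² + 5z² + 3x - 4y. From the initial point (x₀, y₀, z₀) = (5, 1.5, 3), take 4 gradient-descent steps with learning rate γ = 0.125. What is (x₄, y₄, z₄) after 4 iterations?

∇h = (4x + 2y + 3, 2x + 8y - 4, 10z)
Step 1: at (5, 1.5, 3), ∇h = (26, 18, 30) → (5, 1.5, 3) − 0.125·(26, 18, 30) = (1.75, -0.75, -0.75)
Step 2: at (1.75, -0.75, -0.75), ∇h = (8.5, -6.5, -7.5) → (1.75, -0.75, -0.75) − 0.125·(8.5, -6.5, -7.5) = (0.6875, 0.0625, 0.1875)
Step 3: at (0.6875, 0.0625, 0.1875), ∇h = (5.875, -2.125, 1.875) → (0.6875, 0.0625, 0.1875) − 0.125·(5.875, -2.125, 1.875) = (-0.046875, 0.328125, -0.046875)
Step 4: at (-0.046875, 0.328125, -0.046875), ∇h = (3.46875, -1.46875, -0.46875) → (-0.046875, 0.328125, -0.046875) − 0.125·(3.46875, -1.46875, -0.46875) = (-0.48046875, 0.51171875, 0.01171875)

(-0.48046875, 0.51171875, 0.01171875)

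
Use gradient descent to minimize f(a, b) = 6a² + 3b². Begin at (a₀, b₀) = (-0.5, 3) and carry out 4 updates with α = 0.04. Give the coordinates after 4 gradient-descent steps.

∇f = (12a, 6b)
Step 1: at (-0.5, 3), ∇f = (-6, 18) → (-0.5, 3) − 0.04·(-6, 18) = (-0.26, 2.28)
Step 2: at (-0.26, 2.28), ∇f = (-3.12, 13.68) → (-0.26, 2.28) − 0.04·(-3.12, 13.68) = (-0.1352, 1.7328)
Step 3: at (-0.1352, 1.7328), ∇f = (-1.6224, 10.3968) → (-0.1352, 1.7328) − 0.04·(-1.6224, 10.3968) = (-0.070304, 1.316928)
Step 4: at (-0.070304, 1.316928), ∇f = (-0.843648, 7.901568) → (-0.070304, 1.316928) − 0.04·(-0.843648, 7.901568) = (-0.03655808, 1.00086528)

(-0.03655808, 1.00086528)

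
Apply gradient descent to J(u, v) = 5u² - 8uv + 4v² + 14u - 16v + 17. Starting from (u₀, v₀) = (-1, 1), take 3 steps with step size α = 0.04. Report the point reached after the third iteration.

∇J = (10u - 8v + 14, -8u + 8v - 16)
(u₁, v₁) = (-1, 1) − 0.04·(-4, 0) = (-0.84, 1)
(u₂, v₂) = (-0.84, 1) − 0.04·(-2.4, -1.28) = (-0.744, 1.0512)
(u₃, v₃) = (-0.744, 1.0512) − 0.04·(-1.8496, -1.6384) = (-0.670016, 1.116736)

(-0.670016, 1.116736)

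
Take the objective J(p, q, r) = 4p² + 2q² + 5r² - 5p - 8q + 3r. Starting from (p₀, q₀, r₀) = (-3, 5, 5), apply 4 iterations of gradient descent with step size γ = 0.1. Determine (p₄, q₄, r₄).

(0.6192, 2.3888, -0.3)

∇J = (8p - 5, 4q - 8, 10r + 3)
(p₁, q₁, r₁) = (-3, 5, 5) − 0.1·(-29, 12, 53) = (-0.1, 3.8, -0.3)
(p₂, q₂, r₂) = (-0.1, 3.8, -0.3) − 0.1·(-5.8, 7.2, 0) = (0.48, 3.08, -0.3)
(p₃, q₃, r₃) = (0.48, 3.08, -0.3) − 0.1·(-1.16, 4.32, 0) = (0.596, 2.648, -0.3)
(p₄, q₄, r₄) = (0.596, 2.648, -0.3) − 0.1·(-0.232, 2.592, 0) = (0.6192, 2.3888, -0.3)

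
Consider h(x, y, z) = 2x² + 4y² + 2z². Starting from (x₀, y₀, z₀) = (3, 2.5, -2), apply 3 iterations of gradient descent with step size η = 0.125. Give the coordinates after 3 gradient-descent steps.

(0.375, 0, -0.25)

∇h = (4x, 8y, 4z)
Step 1: at (3, 2.5, -2), ∇h = (12, 20, -8) → (3, 2.5, -2) − 0.125·(12, 20, -8) = (1.5, 0, -1)
Step 2: at (1.5, 0, -1), ∇h = (6, 0, -4) → (1.5, 0, -1) − 0.125·(6, 0, -4) = (0.75, 0, -0.5)
Step 3: at (0.75, 0, -0.5), ∇h = (3, 0, -2) → (0.75, 0, -0.5) − 0.125·(3, 0, -2) = (0.375, 0, -0.25)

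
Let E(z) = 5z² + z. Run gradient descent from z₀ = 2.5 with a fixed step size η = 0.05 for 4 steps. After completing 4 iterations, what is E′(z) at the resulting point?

E′(z) = 10z + 1
Step 1: E′(2.5) = 26; z₁ = 2.5 − 0.05·26 = 1.2
Step 2: E′(1.2) = 13; z₂ = 1.2 − 0.05·13 = 0.55
Step 3: E′(0.55) = 6.5; z₃ = 0.55 − 0.05·6.5 = 0.225
Step 4: E′(0.225) = 3.25; z₄ = 0.225 − 0.05·3.25 = 0.0625
E′(z) at (0.0625) = 1.625

1.625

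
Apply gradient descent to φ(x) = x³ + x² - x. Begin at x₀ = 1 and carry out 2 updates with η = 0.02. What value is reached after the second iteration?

φ′(x) = 3x² + 2x - 1
x₁ = 1 − 0.02·4 = 0.92
x₂ = 0.92 − 0.02·3.3792 = 0.852416

0.852416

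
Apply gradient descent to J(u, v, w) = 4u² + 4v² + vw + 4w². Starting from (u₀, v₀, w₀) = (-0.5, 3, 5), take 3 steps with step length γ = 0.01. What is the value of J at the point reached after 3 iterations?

∇J = (8u, 8v + w, v + 8w)
(u₁, v₁, w₁) = (-0.5, 3, 5) − 0.01·(-4, 29, 43) = (-0.46, 2.71, 4.57)
(u₂, v₂, w₂) = (-0.46, 2.71, 4.57) − 0.01·(-3.68, 26.25, 39.27) = (-0.4232, 2.4475, 4.1773)
(u₃, v₃, w₃) = (-0.4232, 2.4475, 4.1773) − 0.01·(-3.3856, 23.7573, 35.8659) = (-0.389344, 2.209927, 3.818641)
J(-0.389344, 2.209927, 3.818641) = 86.908458579391

86.908458579391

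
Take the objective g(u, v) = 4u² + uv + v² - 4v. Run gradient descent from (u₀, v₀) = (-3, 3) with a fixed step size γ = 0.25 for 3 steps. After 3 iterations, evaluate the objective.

∇g = (8u + v, u + 2v - 4)
(u₁, v₁) = (-3, 3) − 0.25·(-21, -1) = (2.25, 3.25)
(u₂, v₂) = (2.25, 3.25) − 0.25·(21.25, 4.75) = (-3.0625, 2.0625)
(u₃, v₃) = (-3.0625, 2.0625) − 0.25·(-22.4375, -2.9375) = (2.546875, 2.796875)
g(2.546875, 2.796875) = 29.70458984375

29.70458984375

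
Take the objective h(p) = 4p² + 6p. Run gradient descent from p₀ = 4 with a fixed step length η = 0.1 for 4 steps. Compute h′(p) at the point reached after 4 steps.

0.0608

h′(p) = 8p + 6
Step 1: h′(4) = 38; p₁ = 4 − 0.1·38 = 0.2
Step 2: h′(0.2) = 7.6; p₂ = 0.2 − 0.1·7.6 = -0.56
Step 3: h′(-0.56) = 1.52; p₃ = -0.56 − 0.1·1.52 = -0.712
Step 4: h′(-0.712) = 0.304; p₄ = -0.712 − 0.1·0.304 = -0.7424
h′(p) at (-0.7424) = 0.0608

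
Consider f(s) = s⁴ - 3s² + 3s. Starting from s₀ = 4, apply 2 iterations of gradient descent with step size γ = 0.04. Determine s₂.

18.37824

f′(s) = 4s³ - 6s + 3
s₁ = 4 − 0.04·235 = -5.4
s₂ = -5.4 − 0.04·(-594.456) = 18.37824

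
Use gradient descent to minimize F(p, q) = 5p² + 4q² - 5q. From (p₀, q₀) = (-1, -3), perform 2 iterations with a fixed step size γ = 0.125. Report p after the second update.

∇F = (10p, 8q - 5)
Step 1: at (-1, -3), ∇F = (-10, -29) → (-1, -3) − 0.125·(-10, -29) = (0.25, 0.625)
Step 2: at (0.25, 0.625), ∇F = (2.5, 0) → (0.25, 0.625) − 0.125·(2.5, 0) = (-0.0625, 0.625)
p = -0.0625

-0.0625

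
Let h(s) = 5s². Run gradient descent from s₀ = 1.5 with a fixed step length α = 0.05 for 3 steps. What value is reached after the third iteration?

0.1875

h′(s) = 10s
Step 1: h′(1.5) = 15; s₁ = 1.5 − 0.05·15 = 0.75
Step 2: h′(0.75) = 7.5; s₂ = 0.75 − 0.05·7.5 = 0.375
Step 3: h′(0.375) = 3.75; s₃ = 0.375 − 0.05·3.75 = 0.1875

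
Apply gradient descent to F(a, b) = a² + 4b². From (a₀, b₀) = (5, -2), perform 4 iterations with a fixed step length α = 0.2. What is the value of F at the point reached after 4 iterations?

∇F = (2a, 8b)
Step 1: at (5, -2), ∇F = (10, -16) → (5, -2) − 0.2·(10, -16) = (3, 1.2)
Step 2: at (3, 1.2), ∇F = (6, 9.6) → (3, 1.2) − 0.2·(6, 9.6) = (1.8, -0.72)
Step 3: at (1.8, -0.72), ∇F = (3.6, -5.76) → (1.8, -0.72) − 0.2·(3.6, -5.76) = (1.08, 0.432)
Step 4: at (1.08, 0.432), ∇F = (2.16, 3.456) → (1.08, 0.432) − 0.2·(2.16, 3.456) = (0.648, -0.2592)
F(0.648, -0.2592) = 0.68864256

0.68864256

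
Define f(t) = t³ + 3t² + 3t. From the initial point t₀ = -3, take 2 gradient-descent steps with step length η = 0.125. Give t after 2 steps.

-9.09375

f′(t) = 3t² + 6t + 3
Step 1: f′(-3) = 12; t₁ = -3 − 0.125·12 = -4.5
Step 2: f′(-4.5) = 36.75; t₂ = -4.5 − 0.125·36.75 = -9.09375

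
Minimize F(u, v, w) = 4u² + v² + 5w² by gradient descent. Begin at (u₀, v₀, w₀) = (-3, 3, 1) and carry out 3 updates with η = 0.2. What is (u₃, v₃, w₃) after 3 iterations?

∇F = (8u, 2v, 10w)
(u₁, v₁, w₁) = (-3, 3, 1) − 0.2·(-24, 6, 10) = (1.8, 1.8, -1)
(u₂, v₂, w₂) = (1.8, 1.8, -1) − 0.2·(14.4, 3.6, -10) = (-1.08, 1.08, 1)
(u₃, v₃, w₃) = (-1.08, 1.08, 1) − 0.2·(-8.64, 2.16, 10) = (0.648, 0.648, -1)

(0.648, 0.648, -1)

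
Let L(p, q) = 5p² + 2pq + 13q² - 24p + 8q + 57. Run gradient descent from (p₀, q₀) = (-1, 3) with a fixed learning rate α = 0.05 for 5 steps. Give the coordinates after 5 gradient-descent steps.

∇L = (10p + 2q - 24, 2p + 26q + 8)
(p₁, q₁) = (-1, 3) − 0.05·(-28, 84) = (0.4, -1.2)
(p₂, q₂) = (0.4, -1.2) − 0.05·(-22.4, -22.4) = (1.52, -0.08)
(p₃, q₃) = (1.52, -0.08) − 0.05·(-8.96, 8.96) = (1.968, -0.528)
(p₄, q₄) = (1.968, -0.528) − 0.05·(-5.376, -1.792) = (2.2368, -0.4384)
(p₅, q₅) = (2.2368, -0.4384) − 0.05·(-2.5088, 1.0752) = (2.36224, -0.49216)

(2.36224, -0.49216)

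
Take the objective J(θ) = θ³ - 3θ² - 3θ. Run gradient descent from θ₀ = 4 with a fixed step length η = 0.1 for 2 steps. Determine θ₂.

J′(θ) = 3θ² - 6θ - 3
Step 1: J′(4) = 21; θ₁ = 4 − 0.1·21 = 1.9
Step 2: J′(1.9) = -3.57; θ₂ = 1.9 − 0.1·(-3.57) = 2.257

2.257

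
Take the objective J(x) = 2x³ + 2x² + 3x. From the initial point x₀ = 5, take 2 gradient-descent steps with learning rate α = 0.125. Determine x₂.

-215.98046875

J′(x) = 6x² + 4x + 3
x₁ = 5 − 0.125·173 = -16.625
x₂ = -16.625 − 0.125·1594.84375 = -215.98046875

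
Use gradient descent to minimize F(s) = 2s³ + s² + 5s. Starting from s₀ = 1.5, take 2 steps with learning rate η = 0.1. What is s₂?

F′(s) = 6s² + 2s + 5
Step 1: F′(1.5) = 21.5; s₁ = 1.5 − 0.1·21.5 = -0.65
Step 2: F′(-0.65) = 6.235; s₂ = -0.65 − 0.1·6.235 = -1.2735

-1.2735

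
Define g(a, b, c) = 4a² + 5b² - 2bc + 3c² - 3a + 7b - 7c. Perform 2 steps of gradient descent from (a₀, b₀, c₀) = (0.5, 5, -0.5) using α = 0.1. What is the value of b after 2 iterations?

-0.4

∇g = (8a - 3, 10b - 2c + 7, -2b + 6c - 7)
Step 1: at (0.5, 5, -0.5), ∇g = (1, 58, -20) → (0.5, 5, -0.5) − 0.1·(1, 58, -20) = (0.4, -0.8, 1.5)
Step 2: at (0.4, -0.8, 1.5), ∇g = (0.2, -4, 3.6) → (0.4, -0.8, 1.5) − 0.1·(0.2, -4, 3.6) = (0.38, -0.4, 1.14)
b = -0.4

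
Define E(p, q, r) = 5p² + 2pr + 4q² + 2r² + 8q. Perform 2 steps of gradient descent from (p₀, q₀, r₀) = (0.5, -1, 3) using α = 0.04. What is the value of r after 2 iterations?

2.0784

∇E = (10p + 2r, 8q + 8, 2p + 4r)
Step 1: at (0.5, -1, 3), ∇E = (11, 0, 13) → (0.5, -1, 3) − 0.04·(11, 0, 13) = (0.06, -1, 2.48)
Step 2: at (0.06, -1, 2.48), ∇E = (5.56, 0, 10.04) → (0.06, -1, 2.48) − 0.04·(5.56, 0, 10.04) = (-0.1624, -1, 2.0784)
r = 2.0784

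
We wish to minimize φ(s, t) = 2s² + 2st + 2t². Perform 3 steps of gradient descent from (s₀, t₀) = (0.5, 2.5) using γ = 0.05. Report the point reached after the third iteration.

(-0.2145, 1.2435)

∇φ = (4s + 2t, 2s + 4t)
(s₁, t₁) = (0.5, 2.5) − 0.05·(7, 11) = (0.15, 1.95)
(s₂, t₂) = (0.15, 1.95) − 0.05·(4.5, 8.1) = (-0.075, 1.545)
(s₃, t₃) = (-0.075, 1.545) − 0.05·(2.79, 6.03) = (-0.2145, 1.2435)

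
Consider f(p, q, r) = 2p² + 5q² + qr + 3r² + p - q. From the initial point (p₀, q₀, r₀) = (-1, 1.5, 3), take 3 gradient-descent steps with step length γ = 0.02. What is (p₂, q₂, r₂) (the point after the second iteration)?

(-0.8848, 0.8958, 2.2736)

∇f = (4p + 1, 10q + r - 1, q + 6r)
Step 1: at (-1, 1.5, 3), ∇f = (-3, 17, 19.5) → (-1, 1.5, 3) − 0.02·(-3, 17, 19.5) = (-0.94, 1.16, 2.61)
Step 2: at (-0.94, 1.16, 2.61), ∇f = (-2.76, 13.21, 16.82) → (-0.94, 1.16, 2.61) − 0.02·(-2.76, 13.21, 16.82) = (-0.8848, 0.8958, 2.2736)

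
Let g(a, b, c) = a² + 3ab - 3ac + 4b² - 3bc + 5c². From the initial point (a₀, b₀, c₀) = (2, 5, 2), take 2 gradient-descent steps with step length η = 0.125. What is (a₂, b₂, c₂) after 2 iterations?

(1.078125, 0.65625, -0.390625)

∇g = (2a + 3b - 3c, 3a + 8b - 3c, -3a - 3b + 10c)
Step 1: at (2, 5, 2), ∇g = (13, 40, -1) → (2, 5, 2) − 0.125·(13, 40, -1) = (0.375, 0, 2.125)
Step 2: at (0.375, 0, 2.125), ∇g = (-5.625, -5.25, 20.125) → (0.375, 0, 2.125) − 0.125·(-5.625, -5.25, 20.125) = (1.078125, 0.65625, -0.390625)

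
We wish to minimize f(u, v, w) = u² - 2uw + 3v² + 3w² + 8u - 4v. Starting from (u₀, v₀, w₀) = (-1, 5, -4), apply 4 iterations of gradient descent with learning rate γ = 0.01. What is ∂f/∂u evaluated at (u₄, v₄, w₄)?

∇f = (2u - 2w + 8, 6v - 4, -2u + 6w)
(u₁, v₁, w₁) = (-1, 5, -4) − 0.01·(14, 26, -22) = (-1.14, 4.74, -3.78)
(u₂, v₂, w₂) = (-1.14, 4.74, -3.78) − 0.01·(13.28, 24.44, -20.4) = (-1.2728, 4.4956, -3.576)
(u₃, v₃, w₃) = (-1.2728, 4.4956, -3.576) − 0.01·(12.6064, 22.9736, -18.9104) = (-1.398864, 4.265864, -3.386896)
(u₄, v₄, w₄) = (-1.398864, 4.265864, -3.386896) − 0.01·(11.976064, 21.595184, -17.523648) = (-1.51862464, 4.04991216, -3.21165952)
∂f/∂u at (-1.51862464, 4.04991216, -3.21165952) = 11.38606976

11.38606976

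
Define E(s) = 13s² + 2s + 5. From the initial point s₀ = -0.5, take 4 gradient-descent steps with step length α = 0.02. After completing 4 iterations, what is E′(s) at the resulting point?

E′(s) = 26s + 2
Step 1: E′(-0.5) = -11; s₁ = -0.5 − 0.02·(-11) = -0.28
Step 2: E′(-0.28) = -5.28; s₂ = -0.28 − 0.02·(-5.28) = -0.1744
Step 3: E′(-0.1744) = -2.5344; s₃ = -0.1744 − 0.02·(-2.5344) = -0.123712
Step 4: E′(-0.123712) = -1.216512; s₄ = -0.123712 − 0.02·(-1.216512) = -0.09938176
E′(s) at (-0.09938176) = -0.58392576

-0.58392576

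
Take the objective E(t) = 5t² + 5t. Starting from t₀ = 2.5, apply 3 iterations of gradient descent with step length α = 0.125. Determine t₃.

E′(t) = 10t + 5
t₁ = 2.5 − 0.125·30 = -1.25
t₂ = -1.25 − 0.125·(-7.5) = -0.3125
t₃ = -0.3125 − 0.125·1.875 = -0.546875

-0.546875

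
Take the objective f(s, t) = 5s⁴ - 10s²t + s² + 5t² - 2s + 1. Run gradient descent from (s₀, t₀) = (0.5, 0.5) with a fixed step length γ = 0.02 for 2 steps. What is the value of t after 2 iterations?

∇f = (20s³ - 20st + 2s - 2, -10s² + 10t)
Step 1: at (0.5, 0.5), ∇f = (-3.5, 2.5) → (0.5, 0.5) − 0.02·(-3.5, 2.5) = (0.57, 0.45)
Step 2: at (0.57, 0.45), ∇f = (-2.28614, 1.251) → (0.57, 0.45) − 0.02·(-2.28614, 1.251) = (0.6157228, 0.42498)
t = 0.42498

0.42498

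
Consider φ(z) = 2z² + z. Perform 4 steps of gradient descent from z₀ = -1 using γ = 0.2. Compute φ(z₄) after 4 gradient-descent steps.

φ′(z) = 4z + 1
Step 1: φ′(-1) = -3; z₁ = -1 − 0.2·(-3) = -0.4
Step 2: φ′(-0.4) = -0.6; z₂ = -0.4 − 0.2·(-0.6) = -0.28
Step 3: φ′(-0.28) = -0.12; z₃ = -0.28 − 0.2·(-0.12) = -0.256
Step 4: φ′(-0.256) = -0.024; z₄ = -0.256 − 0.2·(-0.024) = -0.2512
φ(-0.2512) = -0.12499712

-0.12499712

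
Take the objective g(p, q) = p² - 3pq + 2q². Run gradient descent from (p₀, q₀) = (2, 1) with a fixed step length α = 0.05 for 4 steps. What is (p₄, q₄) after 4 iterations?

(1.8973875, 1.26638125)

∇g = (2p - 3q, -3p + 4q)
(p₁, q₁) = (2, 1) − 0.05·(1, -2) = (1.95, 1.1)
(p₂, q₂) = (1.95, 1.1) − 0.05·(0.6, -1.45) = (1.92, 1.1725)
(p₃, q₃) = (1.92, 1.1725) − 0.05·(0.3225, -1.07) = (1.903875, 1.226)
(p₄, q₄) = (1.903875, 1.226) − 0.05·(0.12975, -0.807625) = (1.8973875, 1.26638125)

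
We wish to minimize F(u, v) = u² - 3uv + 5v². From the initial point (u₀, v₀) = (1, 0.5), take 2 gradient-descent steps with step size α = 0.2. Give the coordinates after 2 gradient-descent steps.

(0.6, 0.44)

∇F = (2u - 3v, -3u + 10v)
Step 1: at (1, 0.5), ∇F = (0.5, 2) → (1, 0.5) − 0.2·(0.5, 2) = (0.9, 0.1)
Step 2: at (0.9, 0.1), ∇F = (1.5, -1.7) → (0.9, 0.1) − 0.2·(1.5, -1.7) = (0.6, 0.44)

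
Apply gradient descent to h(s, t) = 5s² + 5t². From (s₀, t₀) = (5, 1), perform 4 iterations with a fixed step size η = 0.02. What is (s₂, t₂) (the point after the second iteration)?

∇h = (10s, 10t)
Step 1: at (5, 1), ∇h = (50, 10) → (5, 1) − 0.02·(50, 10) = (4, 0.8)
Step 2: at (4, 0.8), ∇h = (40, 8) → (4, 0.8) − 0.02·(40, 8) = (3.2, 0.64)

(3.2, 0.64)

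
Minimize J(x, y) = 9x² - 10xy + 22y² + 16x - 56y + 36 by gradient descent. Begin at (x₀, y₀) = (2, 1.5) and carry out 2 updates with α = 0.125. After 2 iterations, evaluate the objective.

2853.5908203125

∇J = (18x - 10y + 16, -10x + 44y - 56)
Step 1: at (2, 1.5), ∇J = (37, -10) → (2, 1.5) − 0.125·(37, -10) = (-2.625, 2.75)
Step 2: at (-2.625, 2.75), ∇J = (-58.75, 91.25) → (-2.625, 2.75) − 0.125·(-58.75, 91.25) = (4.71875, -8.65625)
J(4.71875, -8.65625) = 2853.5908203125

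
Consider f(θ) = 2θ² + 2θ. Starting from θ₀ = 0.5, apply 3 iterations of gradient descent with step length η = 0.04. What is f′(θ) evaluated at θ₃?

f′(θ) = 4θ + 2
θ₁ = 0.5 − 0.04·4 = 0.34
θ₂ = 0.34 − 0.04·3.36 = 0.2056
θ₃ = 0.2056 − 0.04·2.8224 = 0.092704
f′(θ) at (0.092704) = 2.370816

2.370816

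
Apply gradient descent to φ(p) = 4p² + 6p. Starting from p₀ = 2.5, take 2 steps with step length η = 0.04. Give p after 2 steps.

φ′(p) = 8p + 6
p₁ = 2.5 − 0.04·26 = 1.46
p₂ = 1.46 − 0.04·17.68 = 0.7528

0.7528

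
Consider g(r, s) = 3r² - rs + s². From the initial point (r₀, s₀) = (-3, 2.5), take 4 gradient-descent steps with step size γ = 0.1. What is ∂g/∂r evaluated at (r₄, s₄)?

∇g = (6r - s, -r + 2s)
Step 1: at (-3, 2.5), ∇g = (-20.5, 8) → (-3, 2.5) − 0.1·(-20.5, 8) = (-0.95, 1.7)
Step 2: at (-0.95, 1.7), ∇g = (-7.4, 4.35) → (-0.95, 1.7) − 0.1·(-7.4, 4.35) = (-0.21, 1.265)
Step 3: at (-0.21, 1.265), ∇g = (-2.525, 2.74) → (-0.21, 1.265) − 0.1·(-2.525, 2.74) = (0.0425, 0.991)
Step 4: at (0.0425, 0.991), ∇g = (-0.736, 1.9395) → (0.0425, 0.991) − 0.1·(-0.736, 1.9395) = (0.1161, 0.79705)
∂g/∂r at (0.1161, 0.79705) = -0.10045

-0.10045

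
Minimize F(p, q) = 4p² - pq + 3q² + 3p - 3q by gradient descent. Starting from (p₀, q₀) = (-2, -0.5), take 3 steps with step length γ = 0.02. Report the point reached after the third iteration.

(-1.359148, -0.274016)

∇F = (8p - q + 3, -p + 6q - 3)
(p₁, q₁) = (-2, -0.5) − 0.02·(-12.5, -4) = (-1.75, -0.42)
(p₂, q₂) = (-1.75, -0.42) − 0.02·(-10.58, -3.77) = (-1.5384, -0.3446)
(p₃, q₃) = (-1.5384, -0.3446) − 0.02·(-8.9626, -3.5292) = (-1.359148, -0.274016)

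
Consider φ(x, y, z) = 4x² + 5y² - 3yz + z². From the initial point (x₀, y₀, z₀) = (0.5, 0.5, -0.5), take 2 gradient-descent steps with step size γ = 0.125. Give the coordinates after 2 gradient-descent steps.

(0, 0.0078125, -0.2578125)

∇φ = (8x, 10y - 3z, -3y + 2z)
(x₁, y₁, z₁) = (0.5, 0.5, -0.5) − 0.125·(4, 6.5, -2.5) = (0, -0.3125, -0.1875)
(x₂, y₂, z₂) = (0, -0.3125, -0.1875) − 0.125·(0, -2.5625, 0.5625) = (0, 0.0078125, -0.2578125)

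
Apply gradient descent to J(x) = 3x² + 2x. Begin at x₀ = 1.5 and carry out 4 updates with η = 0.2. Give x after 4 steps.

-0.3304

J′(x) = 6x + 2
Step 1: J′(1.5) = 11; x₁ = 1.5 − 0.2·11 = -0.7
Step 2: J′(-0.7) = -2.2; x₂ = -0.7 − 0.2·(-2.2) = -0.26
Step 3: J′(-0.26) = 0.44; x₃ = -0.26 − 0.2·0.44 = -0.348
Step 4: J′(-0.348) = -0.088; x₄ = -0.348 − 0.2·(-0.088) = -0.3304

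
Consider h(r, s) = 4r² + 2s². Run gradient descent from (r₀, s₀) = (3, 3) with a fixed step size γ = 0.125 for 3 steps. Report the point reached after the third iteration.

(0, 0.375)

∇h = (8r, 4s)
Step 1: at (3, 3), ∇h = (24, 12) → (3, 3) − 0.125·(24, 12) = (0, 1.5)
Step 2: at (0, 1.5), ∇h = (0, 6) → (0, 1.5) − 0.125·(0, 6) = (0, 0.75)
Step 3: at (0, 0.75), ∇h = (0, 3) → (0, 0.75) − 0.125·(0, 3) = (0, 0.375)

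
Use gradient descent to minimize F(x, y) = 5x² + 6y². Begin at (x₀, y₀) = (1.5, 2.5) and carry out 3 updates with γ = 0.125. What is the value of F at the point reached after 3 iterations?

0.58868408203125

∇F = (10x, 12y)
(x₁, y₁) = (1.5, 2.5) − 0.125·(15, 30) = (-0.375, -1.25)
(x₂, y₂) = (-0.375, -1.25) − 0.125·(-3.75, -15) = (0.09375, 0.625)
(x₃, y₃) = (0.09375, 0.625) − 0.125·(0.9375, 7.5) = (-0.0234375, -0.3125)
F(-0.0234375, -0.3125) = 0.58868408203125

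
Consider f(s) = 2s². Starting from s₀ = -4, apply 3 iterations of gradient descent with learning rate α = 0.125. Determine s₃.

f′(s) = 4s
Step 1: f′(-4) = -16; s₁ = -4 − 0.125·(-16) = -2
Step 2: f′(-2) = -8; s₂ = -2 − 0.125·(-8) = -1
Step 3: f′(-1) = -4; s₃ = -1 − 0.125·(-4) = -0.5

-0.5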